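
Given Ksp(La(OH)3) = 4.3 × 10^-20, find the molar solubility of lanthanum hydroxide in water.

6.3 × 10^-6 M

La(OH)3(s) ⇌ La^3+ + 3 OH^-
Ksp = [La^3+][OH^-]^3
Let s = molar solubility. Then [La^3+] = s and [OH^-] = 3s.
Substituting: Ksp = s(3s)^3 = 27s^4
s = (4.3 × 10^-20 / 27)^(1/4) = 6.3 x 10^-6 M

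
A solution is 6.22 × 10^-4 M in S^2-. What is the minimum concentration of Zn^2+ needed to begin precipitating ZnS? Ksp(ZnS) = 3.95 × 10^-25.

[Zn^2+] = 6.35 x 10^-22 M

ZnS(s) ⇌ Zn^2+(aq) + S^2-(aq)
Ksp = [Zn^2+][S^2-]
Precipitation begins when Q = Ksp. With [S^2-] = 6.22 × 10^-4 M:
3.95 × 10^-25 = (6.22 × 10^-4) × [Zn^2+]
[Zn^2+] = (3.95 × 10^-25 / 6.22 × 10^-4) = 6.35 × 10^-22 M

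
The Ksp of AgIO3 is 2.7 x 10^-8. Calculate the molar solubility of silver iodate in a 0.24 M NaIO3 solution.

AgIO3(s) ⇌ Ag^+(aq) + IO3^-(aq)
Ksp = [Ag^+][IO3^-]
Let s = moles of AgIO3 that dissolve per litre. [Ag^+] = s, [IO3^-] = 0.24 + s ≈ 0.24 (common-ion effect: IO3^- is already 0.24 M).
Ksp ≈ s × 0.24
s = 1.1 x 10^-7 M
Check: s = 1.1 x 10^-7 ≪ 0.24, so the approximation is valid.

1.1 × 10^-7 M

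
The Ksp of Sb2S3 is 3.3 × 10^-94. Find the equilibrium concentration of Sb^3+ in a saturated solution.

Sb2S3(s) ⇌ 2 Sb^3+(aq) + 3 S^2-(aq)
Ksp = [Sb^3+]^2[S^2-]^3
For each mole of Sb2S3 that dissolves: [Sb^3+] = 2s, [S^2-] = 3s.
Substituting: Ksp = (2s)^2(3s)^3 = 108s^5
Solving, s = (3.3 × 10^-94/108)^(1/5) = 7.89 × 10^-20 M
[Sb^3+] = 2s = 1.6 x 10^-19 M

1.6 × 10^-19 M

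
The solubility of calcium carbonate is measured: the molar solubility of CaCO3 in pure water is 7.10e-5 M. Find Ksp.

Ksp = 5.04 x 10^-9

CaCO3(s) ⇌ Ca^2+(aq) + CO3^2-(aq)
If s mol/L of CaCO3 dissolves, [Ca^2+] = s and [CO3^2-] = s.
Ksp = [Ca^2+][CO3^2-]
Ksp = s × s = s^2
Ksp = (7.10 x 10^-5)^2 = 5.04 x 10^-9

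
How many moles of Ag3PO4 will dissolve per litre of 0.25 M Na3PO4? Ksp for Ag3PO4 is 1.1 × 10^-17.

Ag3PO4(s) <=> 3 Ag^+ + PO4^3-
Ksp = [Ag^+]^3[PO4^3-]
Let s = moles of Ag3PO4 that dissolve per litre. [Ag^+] = 3s, [PO4^3-] = 0.25 + s ≈ 0.25 (Ksp is small, so little additional dissolves).
Ksp ≈ (3s)^3 × 0.25
s = 1.2 × 10^-6 M
Check: s = 1.2 x 10^-6 ≪ 0.25, so the approximation is valid.

s ≈ 1.2e-6 M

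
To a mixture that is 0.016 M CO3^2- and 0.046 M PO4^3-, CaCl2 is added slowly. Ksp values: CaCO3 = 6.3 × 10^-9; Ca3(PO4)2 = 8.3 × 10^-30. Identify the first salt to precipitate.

Each salt begins to precipitate when Q = Ksp, i.e. when [Ca^2+] reaches its threshold.
For CaCO3: 6.3 × 10^-9 = 0.016 × [Ca^2+]  ⇒  [Ca^2+] = 3.9 x 10^-7 M.
For Ca3(PO4)2: 8.3 × 10^-30 = (0.046)^2 × [Ca^2+]^3  ⇒  [Ca^2+] = 1.6 × 10^-9 M.
The salt with the lower threshold [Ca^2+] precipitates first: Ca3(PO4)2.

Ca3(PO4)2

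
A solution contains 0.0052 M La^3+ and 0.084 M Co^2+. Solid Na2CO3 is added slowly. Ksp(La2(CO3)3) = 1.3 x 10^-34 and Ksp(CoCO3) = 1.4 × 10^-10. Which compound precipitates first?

La2(CO3)3

Precipitation of each salt starts when its ion product equals its Ksp.
For La2(CO3)3: 1.3 x 10^-34 = (0.0052)^2 × [CO3^2-]^3  ⇒  [CO3^2-] = 1.7 x 10^-10 M.
For CoCO3: 1.4 × 10^-10 = 0.084 × [CO3^2-]  ⇒  [CO3^2-] = 1.7 × 10^-9 M.
The salt with the lower threshold [CO3^2-] precipitates first: La2(CO3)3.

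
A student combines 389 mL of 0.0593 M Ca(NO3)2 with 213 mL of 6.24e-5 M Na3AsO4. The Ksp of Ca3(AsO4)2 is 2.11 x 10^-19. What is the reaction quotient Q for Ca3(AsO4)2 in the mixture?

Total volume = 389 + 213 = 602 mL.
[Ca^2+] = 5.93 × 10^-2 × (389/602) = 3.832 × 10^-2 M
[AsO4^3-] = 6.24 × 10^-5 × (213/602) = 2.208 × 10^-5 M
Ca3(AsO4)2(s) <=> 3 Ca^2+ + 2 AsO4^3-, so Q = [Ca^2+]^3[AsO4^3-]^2
Q = (3.832 x 10^-2)^3(2.208 × 10^-5)^2 = 2.74 x 10^-14
Q > Ksp, so Ca3(AsO4)2 will precipitate.

2.74 × 10^-14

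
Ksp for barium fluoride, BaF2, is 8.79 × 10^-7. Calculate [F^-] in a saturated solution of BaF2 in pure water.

BaF2(s) <=> Ba^2+ + 2 F^-
Ksp = [Ba^2+][F^-]^2
Let s = molar solubility. Then [Ba^2+] = s and [F^-] = 2s.
Substituting: Ksp = s(2s)^2 = 4s^3
s^3 = 8.79 × 10^-7 / 4, so s = 6.035 × 10^-3 M
[F^-] = 2s = 1.21 × 10^-2 M

1.21 x 10^-2 M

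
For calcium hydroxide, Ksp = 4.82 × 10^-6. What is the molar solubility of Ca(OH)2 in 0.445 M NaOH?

Ca(OH)2(s) ⇌ Ca^2+ + 2 OH^-
Ksp = [Ca^2+][OH^-]^2
If s mol/L dissolves here, [Ca^2+] = s, [OH^-] = 0.445 + 2s ≈ 0.445 (Ksp is small, so little additional dissolves).
Ksp ≈ s × (0.445)^2
s = 2.43 × 10^-5 M
Check: 2s = 4.9 × 10^-5 ≪ 0.445, so the approximation is valid.

s = 2.43 × 10^-5 M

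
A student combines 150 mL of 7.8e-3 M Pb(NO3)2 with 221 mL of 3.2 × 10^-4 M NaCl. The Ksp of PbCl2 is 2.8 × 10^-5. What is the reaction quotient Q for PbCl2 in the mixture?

Q = 1.1 x 10^-10

Total volume = 150 + 221 = 371 mL.
[Pb^2+] = 7.8 × 10^-3 × (150/371) = 3.15 × 10^-3 M
[Cl^-] = 3.2 × 10^-4 × (221/371) = 1.91 × 10^-4 M
PbCl2(s) ⇌ Pb^2+(aq) + 2 Cl^-(aq), so Q = [Pb^2+][Cl^-]^2
Q = (3.15 x 10^-3)(1.91 × 10^-4)^2 = 1.1 x 10^-10
Q < Ksp, so no precipitate of PbCl2 forms.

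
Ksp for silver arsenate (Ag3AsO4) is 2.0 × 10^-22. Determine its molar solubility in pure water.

Ag3AsO4(s) ⇌ 3 Ag^+ + AsO4^3-
Ksp = [Ag^+]^3[AsO4^3-]
Let s = molar solubility. Then [Ag^+] = 3s and [AsO4^3-] = s.
So Ksp = (3s)^3 × s = 27s^4
Solving, s = (2.0 × 10^-22/27)^(1/4) = 1.6 x 10^-6 M

s = 1.6 x 10^-6 M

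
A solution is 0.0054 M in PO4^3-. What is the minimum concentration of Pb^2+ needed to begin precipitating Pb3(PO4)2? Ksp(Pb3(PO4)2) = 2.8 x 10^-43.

[Pb^2+] ≈ 2.1 × 10^-13 M

Pb3(PO4)2(s) ⇌ 3 Pb^2+(aq) + 2 PO4^3-(aq)
Ksp = [Pb^2+]^3[PO4^3-]^2
Precipitation begins when Q = Ksp. With [PO4^3-] = 0.0054 M:
2.8 x 10^-43 = (0.0054)^2 × [Pb^2+]^3
[Pb^2+] = (2.8 x 10^-43 / 2.92 × 10^-5)^(1/3) = 2.1 × 10^-13 M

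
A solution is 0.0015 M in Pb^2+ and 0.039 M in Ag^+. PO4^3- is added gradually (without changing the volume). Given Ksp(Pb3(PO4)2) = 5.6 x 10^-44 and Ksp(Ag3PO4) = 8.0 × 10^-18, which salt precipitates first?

Pb3(PO4)2

Precipitation of each salt starts when its ion product equals its Ksp.
For Pb3(PO4)2: 5.6 x 10^-44 = (0.0015)^3 × [PO4^3-]^2  ⇒  [PO4^3-] = 4.1 × 10^-18 M.
For Ag3PO4: 8.0 × 10^-18 = (0.039)^3 × [PO4^3-]  ⇒  [PO4^3-] = 1.3 × 10^-13 M.
The salt with the lower threshold [PO4^3-] precipitates first: Pb3(PO4)2.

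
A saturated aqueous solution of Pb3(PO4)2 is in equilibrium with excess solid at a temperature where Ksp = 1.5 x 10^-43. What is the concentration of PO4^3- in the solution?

Pb3(PO4)2(s) ⇌ 3 Pb^2+(aq) + 2 PO4^3-(aq)
Ksp = [Pb^2+]^3[PO4^3-]^2
If s mol/L of Pb3(PO4)2 dissolves, [Pb^2+] = 3s and [PO4^3-] = 2s.
Ksp = (3s)^3(2s)^2 = 108s^5
Solving, s = (1.5 x 10^-43/108)^(1/5) = 1.07 × 10^-9 M
[PO4^3-] = 2s = 2.1 × 10^-9 M

[PO4^3-] ≈ 2.1 × 10^-9 M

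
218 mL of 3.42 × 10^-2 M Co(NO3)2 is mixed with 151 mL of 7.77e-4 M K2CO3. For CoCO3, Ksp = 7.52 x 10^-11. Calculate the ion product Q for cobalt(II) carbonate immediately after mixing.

Q = 6.42 x 10^-6

Total volume = 218 + 151 = 369 mL.
[Co^2+] = 3.42 × 10^-2 × (218/369) = 2.020 × 10^-2 M
[CO3^2-] = 7.77 x 10^-4 × (151/369) = 3.180 × 10^-4 M
CoCO3(s) <=> Co^2+ + CO3^2-, so Q = [Co^2+][CO3^2-]
Q = (2.020 x 10^-2)(3.180 x 10^-4) = 6.42 × 10^-6
Q > Ksp, so CoCO3 will precipitate.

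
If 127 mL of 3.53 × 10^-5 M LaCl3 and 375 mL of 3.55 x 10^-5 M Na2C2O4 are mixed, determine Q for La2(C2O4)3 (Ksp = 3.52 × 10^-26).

Total volume = 127 + 375 = 502 mL.
[La^3+] = 3.53 x 10^-5 × (127/502) = 8.930 x 10^-6 M
[C2O4^2-] = 3.55 x 10^-5 × (375/502) = 2.652 x 10^-5 M
La2(C2O4)3(s) <=> 2 La^3+ + 3 C2O4^2-, so Q = [La^3+]^2[C2O4^2-]^3
Q = (8.930 x 10^-6)^2(2.652 × 10^-5)^3 = 1.49 x 10^-24
Q > Ksp, so La2(C2O4)3 will precipitate.

Q ≈ 1.49 × 10^-24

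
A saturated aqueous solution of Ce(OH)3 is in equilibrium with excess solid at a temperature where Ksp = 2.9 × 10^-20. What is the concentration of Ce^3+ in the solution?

Ce(OH)3(s) ⇌ Ce^3+ + 3 OH^-
Ksp = [Ce^3+][OH^-]^3
For each mole of Ce(OH)3 that dissolves: [Ce^3+] = s, [OH^-] = 3s.
Ksp = s(3s)^3 = 27s^4
s = (2.9 × 10^-20 / 27)^(1/4) = 5.72 × 10^-6 M
[Ce^3+] = s = 5.7 x 10^-6 M

[Ce^3+] ≈ 5.7e-6 M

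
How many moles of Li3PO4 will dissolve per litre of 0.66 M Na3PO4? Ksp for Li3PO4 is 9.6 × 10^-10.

3.8 x 10^-4 M

Li3PO4(s) <=> 3 Li^+ + PO4^3-
Ksp = [Li^+]^3[PO4^3-]
Let s be the molar solubility in this solution. [Li^+] = 3s, [PO4^3-] = 0.66 + s ≈ 0.66 (common-ion effect: PO4^3- is already 0.66 M).
Ksp ≈ (3s)^3 × 0.66
s = 3.8 x 10^-4 M
Check: s = 3.8 x 10^-4 ≪ 0.66, so the approximation is valid.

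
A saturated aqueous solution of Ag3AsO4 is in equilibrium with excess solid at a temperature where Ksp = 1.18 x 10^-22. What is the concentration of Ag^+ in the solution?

[Ag^+] ≈ 4.34 × 10^-6 M

Ag3AsO4(s) ⇌ 3 Ag^+(aq) + AsO4^3-(aq)
Ksp = [Ag^+]^3[AsO4^3-]
Let s = molar solubility. Then [Ag^+] = 3s and [AsO4^3-] = s.
Ksp = (3s)^3s = 27s^4
s = (1.18 x 10^-22 / 27)^(1/4) = 1.446 x 10^-6 M
[Ag^+] = 3s = 4.34 × 10^-6 M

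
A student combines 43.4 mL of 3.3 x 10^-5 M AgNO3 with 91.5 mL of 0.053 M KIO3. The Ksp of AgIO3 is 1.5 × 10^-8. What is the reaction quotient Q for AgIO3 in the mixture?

Total volume = 43.4 + 91.5 = 134.9 mL.
[Ag^+] = 3.3 × 10^-5 × (43.4/134.9) = 1.06 × 10^-5 M
[IO3^-] = 5.3 × 10^-2 × (91.5/134.9) = 3.59 x 10^-2 M
AgIO3(s) ⇌ Ag^+(aq) + IO3^-(aq), so Q = [Ag^+][IO3^-]
Q = (1.06 × 10^-5)(3.59 × 10^-2) = 3.8 × 10^-7
Q > Ksp, so AgIO3 will precipitate.

Q = 3.8 x 10^-7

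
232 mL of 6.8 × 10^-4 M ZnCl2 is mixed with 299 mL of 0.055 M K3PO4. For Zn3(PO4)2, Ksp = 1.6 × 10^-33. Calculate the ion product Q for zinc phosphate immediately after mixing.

Total volume = 232 + 299 = 531 mL.
[Zn^2+] = 6.8 × 10^-4 × (232/531) = 2.97 x 10^-4 M
[PO4^3-] = 5.5 × 10^-2 × (299/531) = 3.10 × 10^-2 M
Zn3(PO4)2(s) ⇌ 3 Zn^2+ + 2 PO4^3-, so Q = [Zn^2+]^3[PO4^3-]^2
Q = (2.97 × 10^-4)^3(3.10 x 10^-2)^2 = 2.5 x 10^-14
Q > Ksp, so Zn3(PO4)2 will precipitate.

Q = 2.5 x 10^-14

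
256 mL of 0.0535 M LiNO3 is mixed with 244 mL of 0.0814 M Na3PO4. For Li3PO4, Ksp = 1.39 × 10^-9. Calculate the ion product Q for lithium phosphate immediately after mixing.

Total volume = 256 + 244 = 500 mL.
[Li^+] = 5.35 × 10^-2 × (256/500) = 2.739 × 10^-2 M
[PO4^3-] = 8.14 x 10^-2 × (244/500) = 3.972 × 10^-2 M
Li3PO4(s) ⇌ 3 Li^+(aq) + PO4^3-(aq), so Q = [Li^+]^3[PO4^3-]
Q = (2.739 × 10^-2)^3(3.972 × 10^-2) = 8.16 × 10^-7
Q > Ksp, so Li3PO4 will precipitate.

8.16 x 10^-7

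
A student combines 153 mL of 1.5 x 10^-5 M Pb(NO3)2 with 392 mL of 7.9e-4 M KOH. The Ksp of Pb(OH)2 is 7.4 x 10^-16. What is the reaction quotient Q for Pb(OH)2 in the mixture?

1.4 × 10^-12

Total volume = 153 + 392 = 545 mL.
[Pb^2+] = 1.5 × 10^-5 × (153/545) = 4.21 × 10^-6 M
[OH^-] = 7.9 × 10^-4 × (392/545) = 5.68 × 10^-4 M
Pb(OH)2(s) <=> Pb^2+(aq) + 2 OH^-(aq), so Q = [Pb^2+][OH^-]^2
Q = (4.21 × 10^-6)(5.68 × 10^-4)^2 = 1.4 x 10^-12
Q > Ksp, so Pb(OH)2 will precipitate.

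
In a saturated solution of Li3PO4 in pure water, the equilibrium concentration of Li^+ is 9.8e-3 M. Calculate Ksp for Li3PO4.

Li3PO4(s) <=> 3 Li^+(aq) + PO4^3-(aq)
Stoichiometry gives [PO4^3-] = (1/3)[Li^+] = 3.27 × 10^-3 M.
Ksp = [Li^+]^3[PO4^3-]
Ksp = (9.8 × 10^-3)^3 × 3.27 x 10^-3 = 3.1 × 10^-9

3.1 × 10^-9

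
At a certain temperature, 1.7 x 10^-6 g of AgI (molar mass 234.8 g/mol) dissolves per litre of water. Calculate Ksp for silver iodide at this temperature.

5.2e-17

Molar solubility s = (1.7 × 10^-6 g/L) / (234.8 g/mol) = 7.24 × 10^-9 M.
AgI(s) <=> Ag^+ + I^-
Let s = molar solubility. Then [Ag^+] = s and [I^-] = s.
Ksp = [Ag^+][I^-]
Ksp = (s)(s) = s^2
With s = 7.24 × 10^-9: Ksp = 5.2 × 10^-17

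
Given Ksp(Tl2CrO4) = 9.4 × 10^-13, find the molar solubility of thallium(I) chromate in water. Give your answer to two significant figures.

Tl2CrO4(s) <=> 2 Tl^+(aq) + CrO4^2-(aq)
Ksp = [Tl^+]^2[CrO4^2-]
If s mol/L of Tl2CrO4 dissolves, [Tl^+] = 2s and [CrO4^2-] = s.
So Ksp = (2s)^2 × s = 4s^3
Solving, s = (9.4 × 10^-13/4)^(1/3) = 6.2 × 10^-5 M

s = 6.2e-5 M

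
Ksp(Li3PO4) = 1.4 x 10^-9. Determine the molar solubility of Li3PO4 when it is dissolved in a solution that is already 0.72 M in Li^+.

Li3PO4(s) ⇌ 3 Li^+(aq) + PO4^3-(aq)
Ksp = [Li^+]^3[PO4^3-]
Let s = moles of Li3PO4 that dissolve per litre. [Li^+] = 0.72 + 3s ≈ 0.72, [PO4^3-] = s (Ksp is small, so little additional dissolves).
Ksp ≈ (0.72)^3 × s
s = 3.8 x 10^-9 M
Check: 3s = 1.1 × 10^-8 ≪ 0.72, so the approximation is valid.

s = 3.8e-9 M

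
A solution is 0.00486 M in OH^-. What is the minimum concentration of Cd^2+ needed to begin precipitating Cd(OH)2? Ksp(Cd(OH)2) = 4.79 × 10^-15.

Cd(OH)2(s) ⇌ Cd^2+(aq) + 2 OH^-(aq)
Ksp = [Cd^2+][OH^-]^2
Precipitation begins when Q = Ksp. With [OH^-] = 0.00486 M:
4.79 × 10^-15 = (0.00486)^2 × [Cd^2+]
[Cd^2+] = (4.79 × 10^-15 / 2.362 × 10^-5) = 2.03 x 10^-10 M

2.03e-10 M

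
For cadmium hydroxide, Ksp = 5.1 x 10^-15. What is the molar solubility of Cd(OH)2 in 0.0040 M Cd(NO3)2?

Cd(OH)2(s) ⇌ Cd^2+(aq) + 2 OH^-(aq)
Ksp = [Cd^2+][OH^-]^2
If s mol/L dissolves here, [Cd^2+] = 0.0040 + s ≈ 0.0040, [OH^-] = 2s (Ksp is small, so little additional dissolves).
Ksp ≈ 0.0040 × (2s)^2
s = 5.6 × 10^-7 M
Check: s = 5.6 × 10^-7 ≪ 0.0040, so the approximation is valid.

s ≈ 5.6 x 10^-7 M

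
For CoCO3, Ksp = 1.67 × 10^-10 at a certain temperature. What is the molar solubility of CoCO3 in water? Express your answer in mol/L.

CoCO3(s) ⇌ Co^2+(aq) + CO3^2-(aq)
Ksp = [Co^2+][CO3^2-]
With molar solubility s: [Co^2+] = s, [CO3^2-] = s.
Ksp = (s)(s) = s^2
s = √(1.67 × 10^-10) = 1.29 × 10^-5 M

s ≈ 1.29 × 10^-5 M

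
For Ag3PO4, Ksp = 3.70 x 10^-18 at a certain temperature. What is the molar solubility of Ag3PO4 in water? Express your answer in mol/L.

Ag3PO4(s) <=> 3 Ag^+(aq) + PO4^3-(aq)
Ksp = [Ag^+]^3[PO4^3-]
With molar solubility s: [Ag^+] = 3s, [PO4^3-] = s.
Ksp = (3s)^3s = 27s^4
s^4 = 3.70 x 10^-18 / 27, so s = 1.92 x 10^-5 M

s = 1.92 × 10^-5 M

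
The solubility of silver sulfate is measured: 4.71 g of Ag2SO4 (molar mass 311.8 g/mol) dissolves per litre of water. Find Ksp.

Ksp = 1.38 × 10^-5

Molar solubility s = (4.71 g/L) / (311.8 g/mol) = 1.511 x 10^-2 M.
Ag2SO4(s) ⇌ 2 Ag^+ + SO4^2-
For each mole of Ag2SO4 that dissolves: [Ag^+] = 2s, [SO4^2-] = s.
Ksp = [Ag^+]^2[SO4^2-]
Substituting: Ksp = (2s)^2s = 4s^3
Ksp = 4 × (1.511 × 10^-2)^3 = 1.38 x 10^-5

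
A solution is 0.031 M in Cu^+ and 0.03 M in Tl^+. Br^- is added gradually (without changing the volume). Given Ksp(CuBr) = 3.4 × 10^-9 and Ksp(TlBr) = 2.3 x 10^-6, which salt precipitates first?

Each salt begins to precipitate when Q = Ksp, i.e. when [Br^-] reaches its threshold.
For CuBr: 3.4 × 10^-9 = 0.031 × [Br^-]  ⇒  [Br^-] = 1.1 x 10^-7 M.
For TlBr: 2.3 x 10^-6 = 0.03 × [Br^-]  ⇒  [Br^-] = 7.7 × 10^-5 M.
The salt with the lower threshold [Br^-] precipitates first: CuBr.

CuBr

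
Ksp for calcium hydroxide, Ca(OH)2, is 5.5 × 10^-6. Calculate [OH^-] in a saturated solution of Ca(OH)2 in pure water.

Ca(OH)2(s) ⇌ Ca^2+(aq) + 2 OH^-(aq)
Ksp = [Ca^2+][OH^-]^2
With molar solubility s: [Ca^2+] = s, [OH^-] = 2s.
Ksp = s(2s)^2 = 4s^3
s^3 = 5.5 × 10^-6 / 4, so s = 1.11 × 10^-2 M
[OH^-] = 2s = 2.2 × 10^-2 M

[OH^-] = 2.2 x 10^-2 M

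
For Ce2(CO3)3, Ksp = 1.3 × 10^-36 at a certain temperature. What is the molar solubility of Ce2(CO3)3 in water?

s = 2.6 × 10^-8 M

Ce2(CO3)3(s) ⇌ 2 Ce^3+(aq) + 3 CO3^2-(aq)
Ksp = [Ce^3+]^2[CO3^2-]^3
For each mole of Ce2(CO3)3 that dissolves: [Ce^3+] = 2s, [CO3^2-] = 3s.
So Ksp = (2s)^2 × (3s)^3 = 108s^5
s = (1.3 × 10^-36 / 108)^(1/5) = 2.6 × 10^-8 M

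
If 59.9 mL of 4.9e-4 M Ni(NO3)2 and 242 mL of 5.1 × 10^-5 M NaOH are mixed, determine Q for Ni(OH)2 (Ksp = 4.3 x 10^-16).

Q = 1.6e-13

Total volume = 59.9 + 242 = 301.9 mL.
[Ni^2+] = 4.9 x 10^-4 × (59.9/301.9) = 9.72 × 10^-5 M
[OH^-] = 5.1 × 10^-5 × (242/301.9) = 4.09 x 10^-5 M
Ni(OH)2(s) ⇌ Ni^2+ + 2 OH^-, so Q = [Ni^2+][OH^-]^2
Q = (9.72 × 10^-5)(4.09 × 10^-5)^2 = 1.6 × 10^-13
Q > Ksp, so Ni(OH)2 will precipitate.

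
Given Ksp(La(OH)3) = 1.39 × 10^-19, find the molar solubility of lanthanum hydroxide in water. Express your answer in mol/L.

La(OH)3(s) ⇌ La^3+(aq) + 3 OH^-(aq)
Ksp = [La^3+][OH^-]^3
For each mole of La(OH)3 that dissolves: [La^3+] = s, [OH^-] = 3s.
Substituting: Ksp = s(3s)^3 = 27s^4
s = (1.39 × 10^-19 / 27)^(1/4) = 8.47 x 10^-6 M

s = 8.47e-6 M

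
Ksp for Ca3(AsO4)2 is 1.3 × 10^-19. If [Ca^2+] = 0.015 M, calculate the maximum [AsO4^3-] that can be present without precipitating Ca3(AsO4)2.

2.0 × 10^-7 M

Ca3(AsO4)2(s) ⇌ 3 Ca^2+(aq) + 2 AsO4^3-(aq)
Ksp = [Ca^2+]^3[AsO4^3-]^2
Precipitation begins when Q = Ksp. With [Ca^2+] = 0.015 M:
1.3 × 10^-19 = (0.015)^3 × [AsO4^3-]^2
[AsO4^3-] = (1.3 × 10^-19 / 3.38 × 10^-6)^(1/2) = 2.0 × 10^-7 M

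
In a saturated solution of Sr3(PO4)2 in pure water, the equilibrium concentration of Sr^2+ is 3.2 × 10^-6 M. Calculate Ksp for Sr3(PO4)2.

Sr3(PO4)2(s) ⇌ 3 Sr^2+ + 2 PO4^3-
Stoichiometry gives [PO4^3-] = (2/3)[Sr^2+] = 2.13 × 10^-6 M.
Ksp = [Sr^2+]^3[PO4^3-]^2
Ksp = (3.2 × 10^-6)^3 × (2.13 × 10^-6)^2 = 1.5 × 10^-28

1.5 x 10^-28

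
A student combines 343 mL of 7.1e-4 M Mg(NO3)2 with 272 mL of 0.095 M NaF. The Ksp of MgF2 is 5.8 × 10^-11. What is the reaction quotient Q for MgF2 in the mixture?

Q ≈ 7.0e-7

Total volume = 343 + 272 = 615 mL.
[Mg^2+] = 7.1 × 10^-4 × (343/615) = 3.96 × 10^-4 M
[F^-] = 9.5 x 10^-2 × (272/615) = 4.20 × 10^-2 M
MgF2(s) ⇌ Mg^2+ + 2 F^-, so Q = [Mg^2+][F^-]^2
Q = (3.96 × 10^-4)(4.20 × 10^-2)^2 = 7.0 x 10^-7
Q > Ksp, so MgF2 will precipitate.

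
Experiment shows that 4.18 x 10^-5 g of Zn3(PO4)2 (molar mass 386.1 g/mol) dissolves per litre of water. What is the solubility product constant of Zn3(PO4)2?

Molar solubility s = (4.18 × 10^-5 g/L) / (386.1 g/mol) = 1.083 x 10^-7 M.
Zn3(PO4)2(s) ⇌ 3 Zn^2+(aq) + 2 PO4^3-(aq)
With molar solubility s: [Zn^2+] = 3s, [PO4^3-] = 2s.
Ksp = [Zn^2+]^3[PO4^3-]^2
Ksp = (3s)^3(2s)^2 = 108s^5
Ksp = 108 × (1.083 × 10^-7)^5 = 1.61 × 10^-33

Ksp ≈ 1.61 × 10^-33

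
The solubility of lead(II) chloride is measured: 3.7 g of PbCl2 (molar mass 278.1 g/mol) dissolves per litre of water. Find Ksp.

9.4e-6

Molar solubility s = (3.7 g/L) / (278.1 g/mol) = 1.33 × 10^-2 M.
PbCl2(s) <=> Pb^2+(aq) + 2 Cl^-(aq)
For each mole of PbCl2 that dissolves: [Pb^2+] = s, [Cl^-] = 2s.
Ksp = [Pb^2+][Cl^-]^2
So Ksp = s × (2s)^2 = 4s^3
Ksp = 4 × (1.33 x 10^-2)^3 = 9.4 × 10^-6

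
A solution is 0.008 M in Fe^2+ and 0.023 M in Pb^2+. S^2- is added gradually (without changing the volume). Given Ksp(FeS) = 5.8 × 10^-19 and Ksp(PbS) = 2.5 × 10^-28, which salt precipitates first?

Precipitation of each salt starts when its ion product equals its Ksp.
For FeS: 5.8 × 10^-19 = 0.008 × [S^2-]  ⇒  [S^2-] = 7.3 x 10^-17 M.
For PbS: 2.5 × 10^-28 = 0.023 × [S^2-]  ⇒  [S^2-] = 1.1 × 10^-26 M.
The salt with the lower threshold [S^2-] precipitates first: PbS.

PbS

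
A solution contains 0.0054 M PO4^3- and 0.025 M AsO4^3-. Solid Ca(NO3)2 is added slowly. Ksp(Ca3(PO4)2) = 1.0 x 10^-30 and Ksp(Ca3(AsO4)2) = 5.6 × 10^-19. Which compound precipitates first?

Precipitation of each salt starts when its ion product equals its Ksp.
For Ca3(PO4)2: 1.0 x 10^-30 = (0.0054)^2 × [Ca^2+]^3  ⇒  [Ca^2+] = 3.2 x 10^-9 M.
For Ca3(AsO4)2: 5.6 × 10^-19 = (0.025)^2 × [Ca^2+]^3  ⇒  [Ca^2+] = 9.6 × 10^-6 M.
The salt with the lower threshold [Ca^2+] precipitates first: Ca3(PO4)2.

Ca3(PO4)2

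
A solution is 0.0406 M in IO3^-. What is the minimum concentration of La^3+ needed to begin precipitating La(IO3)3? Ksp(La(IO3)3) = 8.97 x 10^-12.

La(IO3)3(s) ⇌ La^3+(aq) + 3 IO3^-(aq)
Ksp = [La^3+][IO3^-]^3
Precipitation begins when Q = Ksp. With [IO3^-] = 0.0406 M:
8.97 x 10^-12 = (0.0406)^3 × [La^3+]
[La^3+] = (8.97 x 10^-12 / 6.692 × 10^-5) = 1.34 x 10^-7 M

1.34e-7 M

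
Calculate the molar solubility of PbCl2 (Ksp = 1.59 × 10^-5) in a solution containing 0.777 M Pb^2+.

PbCl2(s) ⇌ Pb^2+ + 2 Cl^-
Ksp = [Pb^2+][Cl^-]^2
Let s be the molar solubility in this solution. [Pb^2+] = 0.777 + s ≈ 0.777, [Cl^-] = 2s (Ksp is small, so little additional dissolves).
Ksp ≈ 0.777 × (2s)^2
s = 2.26 × 10^-3 M
Check: s = 2.3 × 10^-3 ≪ 0.777, so the approximation is valid.

s ≈ 2.26 x 10^-3 M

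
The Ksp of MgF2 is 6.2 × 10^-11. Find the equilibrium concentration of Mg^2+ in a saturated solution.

MgF2(s) <=> Mg^2+ + 2 F^-
Ksp = [Mg^2+][F^-]^2
If s mol/L of MgF2 dissolves, [Mg^2+] = s and [F^-] = 2s.
Ksp = s(2s)^2 = 4s^3
Solving, s = (6.2 × 10^-11/4)^(1/3) = 2.49 x 10^-4 M
[Mg^2+] = s = 2.5 x 10^-4 M

[Mg^2+] = 2.5 × 10^-4 M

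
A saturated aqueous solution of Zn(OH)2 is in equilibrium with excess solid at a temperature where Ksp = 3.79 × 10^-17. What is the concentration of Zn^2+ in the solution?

Zn(OH)2(s) ⇌ Zn^2+(aq) + 2 OH^-(aq)
Ksp = [Zn^2+][OH^-]^2
If s mol/L of Zn(OH)2 dissolves, [Zn^2+] = s and [OH^-] = 2s.
So Ksp = s × (2s)^2 = 4s^3
s^3 = 3.79 × 10^-17 / 4, so s = 2.116 × 10^-6 M
[Zn^2+] = s = 2.12 x 10^-6 M

[Zn^2+] = 2.12 × 10^-6 M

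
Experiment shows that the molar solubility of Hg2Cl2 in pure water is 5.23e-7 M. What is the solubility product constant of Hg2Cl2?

Hg2Cl2(s) ⇌ Hg2^2+ + 2 Cl^-
With molar solubility s: [Hg2^2+] = s, [Cl^-] = 2s.
Ksp = [Hg2^2+][Cl^-]^2
Ksp = s(2s)^2 = 4s^3
With s = 5.23 x 10^-7: Ksp = 5.72 x 10^-19

Ksp = 5.72e-19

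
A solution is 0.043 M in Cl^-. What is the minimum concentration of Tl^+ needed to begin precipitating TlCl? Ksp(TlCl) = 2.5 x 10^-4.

5.8 × 10^-3 M

TlCl(s) ⇌ Tl^+ + Cl^-
Ksp = [Tl^+][Cl^-]
Precipitation begins when Q = Ksp. With [Cl^-] = 0.043 M:
2.5 x 10^-4 = (0.043) × [Tl^+]
[Tl^+] = (2.5 x 10^-4 / 4.3 × 10^-2) = 5.8 × 10^-3 M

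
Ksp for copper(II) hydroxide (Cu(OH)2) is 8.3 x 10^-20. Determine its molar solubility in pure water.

Cu(OH)2(s) ⇌ Cu^2+(aq) + 2 OH^-(aq)
Ksp = [Cu^2+][OH^-]^2
For each mole of Cu(OH)2 that dissolves: [Cu^2+] = s, [OH^-] = 2s.
So Ksp = s × (2s)^2 = 4s^3
s = (8.3 x 10^-20 / 4)^(1/3) = 2.7 × 10^-7 M

s = 2.7 × 10^-7 M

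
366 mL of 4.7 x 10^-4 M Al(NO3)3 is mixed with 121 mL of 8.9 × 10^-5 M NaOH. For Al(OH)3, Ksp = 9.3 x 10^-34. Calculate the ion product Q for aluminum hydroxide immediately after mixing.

3.8e-18

Total volume = 366 + 121 = 487 mL.
[Al^3+] = 4.7 x 10^-4 × (366/487) = 3.53 × 10^-4 M
[OH^-] = 8.9 × 10^-5 × (121/487) = 2.21 × 10^-5 M
Al(OH)3(s) ⇌ Al^3+(aq) + 3 OH^-(aq), so Q = [Al^3+][OH^-]^3
Q = (3.53 x 10^-4)(2.21 × 10^-5)^3 = 3.8 × 10^-18
Q > Ksp, so Al(OH)3 will precipitate.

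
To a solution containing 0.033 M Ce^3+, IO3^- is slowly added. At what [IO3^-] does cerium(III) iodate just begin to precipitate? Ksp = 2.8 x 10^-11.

Ce(IO3)3(s) ⇌ Ce^3+ + 3 IO3^-
Ksp = [Ce^3+][IO3^-]^3
Precipitation begins when Q = Ksp. With [Ce^3+] = 0.033 M:
2.8 x 10^-11 = (0.033) × [IO3^-]^3
[IO3^-] = (2.8 x 10^-11 / 3.3 × 10^-2)^(1/3) = 9.5 x 10^-4 M

[IO3^-] = 9.5 x 10^-4 M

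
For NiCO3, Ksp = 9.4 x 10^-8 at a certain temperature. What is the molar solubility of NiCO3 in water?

NiCO3(s) ⇌ Ni^2+ + CO3^2-
Ksp = [Ni^2+][CO3^2-]
Let s = molar solubility. Then [Ni^2+] = s and [CO3^2-] = s.
Ksp = s^2
s = (9.4 x 10^-8)^(1/2) = 3.1 × 10^-4 M

s = 3.1e-4 M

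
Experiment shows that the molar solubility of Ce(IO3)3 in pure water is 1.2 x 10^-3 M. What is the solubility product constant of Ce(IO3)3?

Ce(IO3)3(s) ⇌ Ce^3+ + 3 IO3^-
If s mol/L of Ce(IO3)3 dissolves, [Ce^3+] = s and [IO3^-] = 3s.
Ksp = [Ce^3+][IO3^-]^3
So Ksp = s × (3s)^3 = 27s^4
With s = 1.2 × 10^-3: Ksp = 5.6 x 10^-11

5.6 x 10^-11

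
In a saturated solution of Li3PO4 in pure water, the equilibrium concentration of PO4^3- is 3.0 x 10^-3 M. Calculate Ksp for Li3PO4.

2.2 × 10^-9

Li3PO4(s) ⇌ 3 Li^+ + PO4^3-
Stoichiometry gives [Li^+] = (3/1)[PO4^3-] = 9.00 x 10^-3 M.
Ksp = [Li^+]^3[PO4^3-]
Ksp = (9.00 × 10^-3)^3 × 3.0 × 10^-3 = 2.2 × 10^-9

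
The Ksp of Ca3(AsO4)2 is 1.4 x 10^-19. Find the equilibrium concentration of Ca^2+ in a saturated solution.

Ca3(AsO4)2(s) <=> 3 Ca^2+ + 2 AsO4^3-
Ksp = [Ca^2+]^3[AsO4^3-]^2
If s mol/L of Ca3(AsO4)2 dissolves, [Ca^2+] = 3s and [AsO4^3-] = 2s.
Substituting: Ksp = (3s)^3(2s)^2 = 108s^5
Solving, s = (1.4 x 10^-19/108)^(1/5) = 6.65 × 10^-5 M
[Ca^2+] = 3s = 2.0 x 10^-4 M

[Ca^2+] ≈ 2.0 × 10^-4 M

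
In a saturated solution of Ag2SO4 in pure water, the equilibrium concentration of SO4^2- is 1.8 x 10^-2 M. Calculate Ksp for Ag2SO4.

Ksp ≈ 2.3 × 10^-5

Ag2SO4(s) <=> 2 Ag^+(aq) + SO4^2-(aq)
Stoichiometry gives [Ag^+] = (2/1)[SO4^2-] = 3.60 x 10^-2 M.
Ksp = [Ag^+]^2[SO4^2-]
Ksp = (3.60 × 10^-2)^2 × 1.8 x 10^-2 = 2.3 × 10^-5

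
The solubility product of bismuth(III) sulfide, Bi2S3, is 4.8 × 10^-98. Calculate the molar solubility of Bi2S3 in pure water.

Bi2S3(s) ⇌ 2 Bi^3+ + 3 S^2-
Ksp = [Bi^3+]^2[S^2-]^3
Let s = molar solubility. Then [Bi^3+] = 2s and [S^2-] = 3s.
So Ksp = (2s)^2 × (3s)^3 = 108s^5
Solving, s = (4.8 × 10^-98/108)^(1/5) = 1.3 × 10^-20 M

s ≈ 1.3e-20 M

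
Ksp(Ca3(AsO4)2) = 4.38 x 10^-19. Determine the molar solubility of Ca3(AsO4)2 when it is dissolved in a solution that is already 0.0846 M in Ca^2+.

1.34 x 10^-8 M

Ca3(AsO4)2(s) <=> 3 Ca^2+(aq) + 2 AsO4^3-(aq)
Ksp = [Ca^2+]^3[AsO4^3-]^2
Let s = moles of Ca3(AsO4)2 that dissolve per litre. [Ca^2+] = 0.0846 + 3s ≈ 0.0846, [AsO4^3-] = 2s (since the Ca^2+ already present dominates).
Ksp ≈ (0.0846)^3 × (2s)^2
s = 1.34 x 10^-8 M
Check: 3s = 4.0 x 10^-8 ≪ 0.0846, so the approximation is valid.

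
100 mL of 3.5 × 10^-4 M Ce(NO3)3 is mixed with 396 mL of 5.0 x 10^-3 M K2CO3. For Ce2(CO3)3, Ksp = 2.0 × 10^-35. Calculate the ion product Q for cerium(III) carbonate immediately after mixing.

3.2 × 10^-16

Total volume = 100 + 396 = 496 mL.
[Ce^3+] = 3.5 × 10^-4 × (100/496) = 7.06 x 10^-5 M
[CO3^2-] = 5.0 × 10^-3 × (396/496) = 3.99 x 10^-3 M
Ce2(CO3)3(s) <=> 2 Ce^3+ + 3 CO3^2-, so Q = [Ce^3+]^2[CO3^2-]^3
Q = (7.06 × 10^-5)^2(3.99 x 10^-3)^3 = 3.2 × 10^-16
Q > Ksp, so Ce2(CO3)3 will precipitate.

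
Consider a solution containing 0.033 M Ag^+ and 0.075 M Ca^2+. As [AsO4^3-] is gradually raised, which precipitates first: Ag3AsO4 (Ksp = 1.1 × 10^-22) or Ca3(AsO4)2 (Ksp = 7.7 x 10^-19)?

Each salt begins to precipitate when Q = Ksp, i.e. when [AsO4^3-] reaches its threshold.
For Ag3AsO4: 1.1 × 10^-22 = (0.033)^3 × [AsO4^3-]  ⇒  [AsO4^3-] = 3.1 × 10^-18 M.
For Ca3(AsO4)2: 7.7 x 10^-19 = (0.075)^3 × [AsO4^3-]^2  ⇒  [AsO4^3-] = 4.3 x 10^-8 M.
The salt with the lower threshold [AsO4^3-] precipitates first: Ag3AsO4.

Ag3AsO4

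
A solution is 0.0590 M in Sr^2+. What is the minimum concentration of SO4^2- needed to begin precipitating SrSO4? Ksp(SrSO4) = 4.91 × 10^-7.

8.32e-6 M

SrSO4(s) ⇌ Sr^2+ + SO4^2-
Ksp = [Sr^2+][SO4^2-]
Precipitation begins when Q = Ksp. With [Sr^2+] = 0.0590 M:
4.91 × 10^-7 = (0.0590) × [SO4^2-]
[SO4^2-] = (4.91 × 10^-7 / 5.90 x 10^-2) = 8.32 x 10^-6 M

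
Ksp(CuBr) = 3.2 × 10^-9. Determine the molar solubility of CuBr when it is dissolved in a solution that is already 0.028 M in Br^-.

CuBr(s) ⇌ Cu^+ + Br^-
Ksp = [Cu^+][Br^-]
If s mol/L dissolves here, [Cu^+] = s, [Br^-] = 0.028 + s ≈ 0.028 (common-ion effect: Br^- is already 0.028 M).
Ksp ≈ s × 0.028
s = 1.1 × 10^-7 M
Check: s = 1.1 × 10^-7 ≪ 0.028, so the approximation is valid.

1.1 x 10^-7 M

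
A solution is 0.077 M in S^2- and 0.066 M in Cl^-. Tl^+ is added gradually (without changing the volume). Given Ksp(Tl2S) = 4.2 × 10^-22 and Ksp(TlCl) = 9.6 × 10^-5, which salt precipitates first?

Tl2S

Precipitation of each salt starts when its ion product equals its Ksp.
For Tl2S: 4.2 × 10^-22 = 0.077 × [Tl^+]^2  ⇒  [Tl^+] = 7.4 x 10^-11 M.
For TlCl: 9.6 × 10^-5 = 0.066 × [Tl^+]  ⇒  [Tl^+] = 1.5 x 10^-3 M.
The salt with the lower threshold [Tl^+] precipitates first: Tl2S.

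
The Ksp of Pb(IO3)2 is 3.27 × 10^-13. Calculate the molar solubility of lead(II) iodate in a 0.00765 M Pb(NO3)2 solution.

Pb(IO3)2(s) ⇌ Pb^2+(aq) + 2 IO3^-(aq)
Ksp = [Pb^2+][IO3^-]^2
Let s be the molar solubility in this solution. [Pb^2+] = 0.00765 + s ≈ 0.00765, [IO3^-] = 2s (Ksp is small, so little additional dissolves).
Ksp ≈ 0.00765 × (2s)^2
s = 3.27 × 10^-6 M
Check: s = 3.3 × 10^-6 ≪ 0.00765, so the approximation is valid.

3.27 x 10^-6 M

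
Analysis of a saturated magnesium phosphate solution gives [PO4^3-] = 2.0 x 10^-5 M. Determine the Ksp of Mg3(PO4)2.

1.1e-23

Mg3(PO4)2(s) ⇌ 3 Mg^2+(aq) + 2 PO4^3-(aq)
Stoichiometry gives [Mg^2+] = (3/2)[PO4^3-] = 3.00 × 10^-5 M.
Ksp = [Mg^2+]^3[PO4^3-]^2
Ksp = (3.00 × 10^-5)^3 × (2.0 x 10^-5)^2 = 1.1 × 10^-23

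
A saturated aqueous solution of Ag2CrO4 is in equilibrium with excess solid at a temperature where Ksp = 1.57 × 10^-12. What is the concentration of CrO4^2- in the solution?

[CrO4^2-] = 7.32 x 10^-5 M

Ag2CrO4(s) ⇌ 2 Ag^+ + CrO4^2-
Ksp = [Ag^+]^2[CrO4^2-]
With molar solubility s: [Ag^+] = 2s, [CrO4^2-] = s.
So Ksp = (2s)^2 × s = 4s^3
Solving, s = (1.57 × 10^-12/4)^(1/3) = 7.322 x 10^-5 M
[CrO4^2-] = s = 7.32 x 10^-5 M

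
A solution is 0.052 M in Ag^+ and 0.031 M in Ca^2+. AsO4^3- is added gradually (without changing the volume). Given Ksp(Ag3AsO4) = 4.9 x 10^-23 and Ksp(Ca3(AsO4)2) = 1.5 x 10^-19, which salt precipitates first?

Ag3AsO4

Each salt begins to precipitate when Q = Ksp, i.e. when [AsO4^3-] reaches its threshold.
For Ag3AsO4: 4.9 x 10^-23 = (0.052)^3 × [AsO4^3-]  ⇒  [AsO4^3-] = 3.5 × 10^-19 M.
For Ca3(AsO4)2: 1.5 x 10^-19 = (0.031)^3 × [AsO4^3-]^2  ⇒  [AsO4^3-] = 7.1 x 10^-8 M.
The salt with the lower threshold [AsO4^3-] precipitates first: Ag3AsO4.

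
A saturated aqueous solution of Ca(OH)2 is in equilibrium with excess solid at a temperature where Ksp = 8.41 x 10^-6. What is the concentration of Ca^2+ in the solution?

Ca(OH)2(s) <=> Ca^2+ + 2 OH^-
Ksp = [Ca^2+][OH^-]^2
If s mol/L of Ca(OH)2 dissolves, [Ca^2+] = s and [OH^-] = 2s.
So Ksp = s × (2s)^2 = 4s^3
s = (8.41 x 10^-6 / 4)^(1/3) = 1.281 x 10^-2 M
[Ca^2+] = s = 1.28 × 10^-2 M

1.28e-2 M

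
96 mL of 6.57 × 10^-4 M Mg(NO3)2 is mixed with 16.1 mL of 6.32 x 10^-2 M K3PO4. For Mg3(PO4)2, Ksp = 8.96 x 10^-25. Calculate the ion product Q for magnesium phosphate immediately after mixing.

Q = 1.47 × 10^-14

Total volume = 96 + 16.1 = 112.1 mL.
[Mg^2+] = 6.57 × 10^-4 × (96/112.1) = 5.626 × 10^-4 M
[PO4^3-] = 6.32 × 10^-2 × (16.1/112.1) = 9.077 x 10^-3 M
Mg3(PO4)2(s) ⇌ 3 Mg^2+(aq) + 2 PO4^3-(aq), so Q = [Mg^2+]^3[PO4^3-]^2
Q = (5.626 × 10^-4)^3(9.077 × 10^-3)^2 = 1.47 × 10^-14
Q > Ksp, so Mg3(PO4)2 will precipitate.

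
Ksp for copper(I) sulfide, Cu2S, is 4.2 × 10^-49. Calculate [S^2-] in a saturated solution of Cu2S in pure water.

Cu2S(s) <=> 2 Cu^+ + S^2-
Ksp = [Cu^+]^2[S^2-]
For each mole of Cu2S that dissolves: [Cu^+] = 2s, [S^2-] = s.
Ksp = (2s)^2s = 4s^3
Solving, s = (4.2 × 10^-49/4)^(1/3) = 4.72 x 10^-17 M
[S^2-] = s = 4.7 x 10^-17 M

[S^2-] = 4.7e-17 M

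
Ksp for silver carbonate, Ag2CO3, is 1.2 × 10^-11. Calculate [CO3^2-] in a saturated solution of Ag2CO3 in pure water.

[CO3^2-] ≈ 1.4 × 10^-4 M

Ag2CO3(s) ⇌ 2 Ag^+(aq) + CO3^2-(aq)
Ksp = [Ag^+]^2[CO3^2-]
If s mol/L of Ag2CO3 dissolves, [Ag^+] = 2s and [CO3^2-] = s.
Substituting: Ksp = (2s)^2s = 4s^3
s = (1.2 × 10^-11 / 4)^(1/3) = 1.44 × 10^-4 M
[CO3^2-] = s = 1.4 x 10^-4 M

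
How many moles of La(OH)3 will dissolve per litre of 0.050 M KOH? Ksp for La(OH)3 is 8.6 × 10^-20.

6.9 × 10^-16 M

La(OH)3(s) <=> La^3+(aq) + 3 OH^-(aq)
Ksp = [La^3+][OH^-]^3
Let s be the molar solubility in this solution. [La^3+] = s, [OH^-] = 0.050 + 3s ≈ 0.050 (common-ion effect: OH^- is already 0.050 M).
Ksp ≈ s × (0.050)^3
s = 6.9 × 10^-16 M
Check: 3s = 2.1 x 10^-15 ≪ 0.050, so the approximation is valid.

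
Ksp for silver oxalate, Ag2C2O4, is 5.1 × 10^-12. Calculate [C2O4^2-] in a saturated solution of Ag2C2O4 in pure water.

[C2O4^2-] = 1.1e-4 M

Ag2C2O4(s) ⇌ 2 Ag^+(aq) + C2O4^2-(aq)
Ksp = [Ag^+]^2[C2O4^2-]
If s mol/L of Ag2C2O4 dissolves, [Ag^+] = 2s and [C2O4^2-] = s.
So Ksp = (2s)^2 × s = 4s^3
s^3 = 5.1 × 10^-12 / 4, so s = 1.08 x 10^-4 M
[C2O4^2-] = s = 1.1 × 10^-4 M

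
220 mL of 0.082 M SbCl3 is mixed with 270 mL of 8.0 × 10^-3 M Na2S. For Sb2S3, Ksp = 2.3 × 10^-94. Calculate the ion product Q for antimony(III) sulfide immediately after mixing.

1.2 x 10^-10

Total volume = 220 + 270 = 490 mL.
[Sb^3+] = 8.2 × 10^-2 × (220/490) = 3.68 × 10^-2 M
[S^2-] = 8.0 x 10^-3 × (270/490) = 4.41 × 10^-3 M
Sb2S3(s) ⇌ 2 Sb^3+(aq) + 3 S^2-(aq), so Q = [Sb^3+]^2[S^2-]^3
Q = (3.68 x 10^-2)^2(4.41 x 10^-3)^3 = 1.2 × 10^-10
Q > Ksp, so Sb2S3 will precipitate.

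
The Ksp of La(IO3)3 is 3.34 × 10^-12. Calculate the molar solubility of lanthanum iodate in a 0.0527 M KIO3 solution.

2.28e-8 M

La(IO3)3(s) <=> La^3+(aq) + 3 IO3^-(aq)
Ksp = [La^3+][IO3^-]^3
Let s be the molar solubility in this solution. [La^3+] = s, [IO3^-] = 0.0527 + 3s ≈ 0.0527 (Ksp is small, so little additional dissolves).
Ksp ≈ s × (0.0527)^3
s = 2.28 × 10^-8 M
Check: 3s = 6.8 x 10^-8 ≪ 0.0527, so the approximation is valid.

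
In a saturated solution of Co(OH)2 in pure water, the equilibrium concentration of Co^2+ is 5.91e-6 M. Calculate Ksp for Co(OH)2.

Ksp = 8.26e-16

Co(OH)2(s) ⇌ Co^2+ + 2 OH^-
Stoichiometry gives [OH^-] = (2/1)[Co^2+] = 1.182 × 10^-5 M.
Ksp = [Co^2+][OH^-]^2
Ksp = 5.91 × 10^-6 × (1.182 × 10^-5)^2 = 8.26 × 10^-16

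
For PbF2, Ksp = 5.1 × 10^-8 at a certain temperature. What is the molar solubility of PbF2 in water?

s ≈ 2.3 × 10^-3 M

PbF2(s) <=> Pb^2+ + 2 F^-
Ksp = [Pb^2+][F^-]^2
Let s = molar solubility. Then [Pb^2+] = s and [F^-] = 2s.
Ksp = s(2s)^2 = 4s^3
Solving, s = (5.1 × 10^-8/4)^(1/3) = 2.3 × 10^-3 M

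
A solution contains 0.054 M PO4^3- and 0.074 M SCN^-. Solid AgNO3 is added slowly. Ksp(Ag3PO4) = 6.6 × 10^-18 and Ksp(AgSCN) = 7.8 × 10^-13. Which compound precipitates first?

AgSCN

Precipitation of each salt starts when its ion product equals its Ksp.
For Ag3PO4: 6.6 × 10^-18 = 0.054 × [Ag^+]^3  ⇒  [Ag^+] = 5.0 × 10^-6 M.
For AgSCN: 7.8 × 10^-13 = 0.074 × [Ag^+]  ⇒  [Ag^+] = 1.1 × 10^-11 M.
The salt with the lower threshold [Ag^+] precipitates first: AgSCN.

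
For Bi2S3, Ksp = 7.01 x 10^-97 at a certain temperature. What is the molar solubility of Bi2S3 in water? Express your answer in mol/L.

Bi2S3(s) ⇌ 2 Bi^3+(aq) + 3 S^2-(aq)
Ksp = [Bi^3+]^2[S^2-]^3
If s mol/L of Bi2S3 dissolves, [Bi^3+] = 2s and [S^2-] = 3s.
Substituting: Ksp = (2s)^2(3s)^3 = 108s^5
s^5 = 7.01 x 10^-97 / 108, so s = 2.30 × 10^-20 M

s ≈ 2.30 × 10^-20 M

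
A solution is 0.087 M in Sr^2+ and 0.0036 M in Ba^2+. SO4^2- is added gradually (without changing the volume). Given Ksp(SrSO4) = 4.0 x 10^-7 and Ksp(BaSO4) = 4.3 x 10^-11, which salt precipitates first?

BaSO4

Precipitation of each salt starts when its ion product equals its Ksp.
For SrSO4: 4.0 x 10^-7 = 0.087 × [SO4^2-]  ⇒  [SO4^2-] = 4.6 × 10^-6 M.
For BaSO4: 4.3 x 10^-11 = 0.0036 × [SO4^2-]  ⇒  [SO4^2-] = 1.2 × 10^-8 M.
The salt with the lower threshold [SO4^2-] precipitates first: BaSO4.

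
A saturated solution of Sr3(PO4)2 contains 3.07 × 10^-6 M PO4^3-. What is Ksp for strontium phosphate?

Sr3(PO4)2(s) ⇌ 3 Sr^2+ + 2 PO4^3-
Stoichiometry gives [Sr^2+] = (3/2)[PO4^3-] = 4.605 × 10^-6 M.
Ksp = [Sr^2+]^3[PO4^3-]^2
Ksp = (4.605 × 10^-6)^3 × (3.07 × 10^-6)^2 = 9.20 × 10^-28

9.20 × 10^-28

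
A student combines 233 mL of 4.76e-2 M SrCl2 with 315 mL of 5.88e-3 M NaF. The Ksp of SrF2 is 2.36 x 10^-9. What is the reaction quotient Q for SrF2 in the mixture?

Total volume = 233 + 315 = 548 mL.
[Sr^2+] = 4.76 × 10^-2 × (233/548) = 2.024 × 10^-2 M
[F^-] = 5.88 x 10^-3 × (315/548) = 3.380 x 10^-3 M
SrF2(s) ⇌ Sr^2+(aq) + 2 F^-(aq), so Q = [Sr^2+][F^-]^2
Q = (2.024 x 10^-2)(3.380 x 10^-3)^2 = 2.31 × 10^-7
Q > Ksp, so SrF2 will precipitate.

2.31e-7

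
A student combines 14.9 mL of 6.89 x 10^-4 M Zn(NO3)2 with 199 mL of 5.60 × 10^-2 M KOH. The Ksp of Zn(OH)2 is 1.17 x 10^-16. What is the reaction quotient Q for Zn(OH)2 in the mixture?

Q ≈ 1.30 x 10^-7

Total volume = 14.9 + 199 = 213.9 mL.
[Zn^2+] = 6.89 × 10^-4 × (14.9/213.9) = 4.799 × 10^-5 M
[OH^-] = 5.60 × 10^-2 × (199/213.9) = 5.210 × 10^-2 M
Zn(OH)2(s) <=> Zn^2+(aq) + 2 OH^-(aq), so Q = [Zn^2+][OH^-]^2
Q = (4.799 × 10^-5)(5.210 × 10^-2)^2 = 1.30 × 10^-7
Q > Ksp, so Zn(OH)2 will precipitate.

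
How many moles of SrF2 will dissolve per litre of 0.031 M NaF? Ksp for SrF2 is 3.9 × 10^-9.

s ≈ 4.1 × 10^-6 M

SrF2(s) ⇌ Sr^2+(aq) + 2 F^-(aq)
Ksp = [Sr^2+][F^-]^2
If s mol/L dissolves here, [Sr^2+] = s, [F^-] = 0.031 + 2s ≈ 0.031 (common-ion effect: F^- is already 0.031 M).
Ksp ≈ s × (0.031)^2
s = 4.1 × 10^-6 M
Check: 2s = 8.1 x 10^-6 ≪ 0.031, so the approximation is valid.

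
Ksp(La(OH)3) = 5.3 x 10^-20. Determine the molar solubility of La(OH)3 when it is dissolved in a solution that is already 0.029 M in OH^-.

2.2 × 10^-15 M

La(OH)3(s) <=> La^3+ + 3 OH^-
Ksp = [La^3+][OH^-]^3
Let s be the molar solubility in this solution. [La^3+] = s, [OH^-] = 0.029 + 3s ≈ 0.029 (Ksp is small, so little additional dissolves).
Ksp ≈ s × (0.029)^3
s = 2.2 × 10^-15 M
Check: 3s = 6.5 × 10^-15 ≪ 0.029, so the approximation is valid.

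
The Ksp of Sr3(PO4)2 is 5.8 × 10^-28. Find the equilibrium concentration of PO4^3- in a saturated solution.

Sr3(PO4)2(s) ⇌ 3 Sr^2+(aq) + 2 PO4^3-(aq)
Ksp = [Sr^2+]^3[PO4^3-]^2
For each mole of Sr3(PO4)2 that dissolves: [Sr^2+] = 3s, [PO4^3-] = 2s.
Substituting: Ksp = (3s)^3(2s)^2 = 108s^5
s = (5.8 × 10^-28 / 108)^(1/5) = 1.40 × 10^-6 M
[PO4^3-] = 2s = 2.8 × 10^-6 M

[PO4^3-] = 2.8 × 10^-6 M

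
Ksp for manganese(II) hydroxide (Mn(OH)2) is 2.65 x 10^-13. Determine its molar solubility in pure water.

s ≈ 4.05 x 10^-5 M

Mn(OH)2(s) ⇌ Mn^2+(aq) + 2 OH^-(aq)
Ksp = [Mn^2+][OH^-]^2
If s mol/L of Mn(OH)2 dissolves, [Mn^2+] = s and [OH^-] = 2s.
So Ksp = s × (2s)^2 = 4s^3
s = (2.65 x 10^-13 / 4)^(1/3) = 4.05 x 10^-5 M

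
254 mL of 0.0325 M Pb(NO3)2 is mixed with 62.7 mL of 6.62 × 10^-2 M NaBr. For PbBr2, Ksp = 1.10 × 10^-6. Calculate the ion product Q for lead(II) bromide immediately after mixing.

Total volume = 254 + 62.7 = 316.7 mL.
[Pb^2+] = 3.25 × 10^-2 × (254/316.7) = 2.607 x 10^-2 M
[Br^-] = 6.62 × 10^-2 × (62.7/316.7) = 1.311 x 10^-2 M
PbBr2(s) ⇌ Pb^2+(aq) + 2 Br^-(aq), so Q = [Pb^2+][Br^-]^2
Q = (2.607 x 10^-2)(1.311 × 10^-2)^2 = 4.48 × 10^-6
Q > Ksp, so PbBr2 will precipitate.

4.48 x 10^-6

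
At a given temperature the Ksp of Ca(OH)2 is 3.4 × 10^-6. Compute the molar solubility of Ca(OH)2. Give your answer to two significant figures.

Ca(OH)2(s) ⇌ Ca^2+(aq) + 2 OH^-(aq)
Ksp = [Ca^2+][OH^-]^2
If s mol/L of Ca(OH)2 dissolves, [Ca^2+] = s and [OH^-] = 2s.
Substituting: Ksp = s(2s)^2 = 4s^3
s = (3.4 × 10^-6 / 4)^(1/3) = 9.5 x 10^-3 M

s ≈ 9.5e-3 M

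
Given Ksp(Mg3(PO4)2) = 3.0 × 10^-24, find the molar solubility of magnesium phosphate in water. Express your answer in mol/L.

Mg3(PO4)2(s) ⇌ 3 Mg^2+(aq) + 2 PO4^3-(aq)
Ksp = [Mg^2+]^3[PO4^3-]^2
Let s = molar solubility. Then [Mg^2+] = 3s and [PO4^3-] = 2s.
Substituting: Ksp = (3s)^3(2s)^2 = 108s^5
s = (3.0 × 10^-24 / 108)^(1/5) = 7.7 x 10^-6 M

s = 7.7 x 10^-6 M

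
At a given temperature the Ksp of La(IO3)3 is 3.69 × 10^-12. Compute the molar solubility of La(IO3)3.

s = 6.08 × 10^-4 M

La(IO3)3(s) <=> La^3+(aq) + 3 IO3^-(aq)
Ksp = [La^3+][IO3^-]^3
If s mol/L of La(IO3)3 dissolves, [La^3+] = s and [IO3^-] = 3s.
Substituting: Ksp = s(3s)^3 = 27s^4
Solving, s = (3.69 × 10^-12/27)^(1/4) = 6.08 x 10^-4 M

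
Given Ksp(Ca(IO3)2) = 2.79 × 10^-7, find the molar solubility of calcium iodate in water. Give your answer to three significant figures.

s ≈ 4.12e-3 M

Ca(IO3)2(s) <=> Ca^2+ + 2 IO3^-
Ksp = [Ca^2+][IO3^-]^2
If s mol/L of Ca(IO3)2 dissolves, [Ca^2+] = s and [IO3^-] = 2s.
So Ksp = s × (2s)^2 = 4s^3
s = (2.79 × 10^-7 / 4)^(1/3) = 4.12 × 10^-3 M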